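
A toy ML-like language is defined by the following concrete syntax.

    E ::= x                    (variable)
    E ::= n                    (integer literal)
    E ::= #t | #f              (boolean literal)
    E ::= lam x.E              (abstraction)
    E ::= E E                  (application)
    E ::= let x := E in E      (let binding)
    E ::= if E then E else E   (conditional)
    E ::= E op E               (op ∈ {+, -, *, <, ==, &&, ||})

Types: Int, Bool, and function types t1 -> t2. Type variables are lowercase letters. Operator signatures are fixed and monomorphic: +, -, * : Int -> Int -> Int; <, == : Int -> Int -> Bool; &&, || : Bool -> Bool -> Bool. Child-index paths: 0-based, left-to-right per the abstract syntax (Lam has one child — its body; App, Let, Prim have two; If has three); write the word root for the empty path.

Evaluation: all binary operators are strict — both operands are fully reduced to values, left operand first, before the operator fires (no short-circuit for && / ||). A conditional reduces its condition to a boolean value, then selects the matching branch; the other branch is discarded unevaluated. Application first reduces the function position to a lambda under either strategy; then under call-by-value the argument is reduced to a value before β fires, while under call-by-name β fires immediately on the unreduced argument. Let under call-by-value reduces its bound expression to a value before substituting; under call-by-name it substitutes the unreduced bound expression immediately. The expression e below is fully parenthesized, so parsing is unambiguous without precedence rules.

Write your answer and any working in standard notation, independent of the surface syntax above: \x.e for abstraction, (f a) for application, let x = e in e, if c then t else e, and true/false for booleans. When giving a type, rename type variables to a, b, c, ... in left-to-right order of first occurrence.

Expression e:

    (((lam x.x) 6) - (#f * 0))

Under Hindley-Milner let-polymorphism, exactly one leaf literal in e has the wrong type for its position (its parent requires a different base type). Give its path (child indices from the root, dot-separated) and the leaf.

Derivation:
x : a
\x._ : a -> a
  unify a -> a ~ Int -> b
  unify a ~ Int
  unify Int ~ b
_ _ : Int
  unify Int ~ Int
  unify Bool ~ Int
  FAIL: mismatch Bool ~ Int

Answer: 1.0 : false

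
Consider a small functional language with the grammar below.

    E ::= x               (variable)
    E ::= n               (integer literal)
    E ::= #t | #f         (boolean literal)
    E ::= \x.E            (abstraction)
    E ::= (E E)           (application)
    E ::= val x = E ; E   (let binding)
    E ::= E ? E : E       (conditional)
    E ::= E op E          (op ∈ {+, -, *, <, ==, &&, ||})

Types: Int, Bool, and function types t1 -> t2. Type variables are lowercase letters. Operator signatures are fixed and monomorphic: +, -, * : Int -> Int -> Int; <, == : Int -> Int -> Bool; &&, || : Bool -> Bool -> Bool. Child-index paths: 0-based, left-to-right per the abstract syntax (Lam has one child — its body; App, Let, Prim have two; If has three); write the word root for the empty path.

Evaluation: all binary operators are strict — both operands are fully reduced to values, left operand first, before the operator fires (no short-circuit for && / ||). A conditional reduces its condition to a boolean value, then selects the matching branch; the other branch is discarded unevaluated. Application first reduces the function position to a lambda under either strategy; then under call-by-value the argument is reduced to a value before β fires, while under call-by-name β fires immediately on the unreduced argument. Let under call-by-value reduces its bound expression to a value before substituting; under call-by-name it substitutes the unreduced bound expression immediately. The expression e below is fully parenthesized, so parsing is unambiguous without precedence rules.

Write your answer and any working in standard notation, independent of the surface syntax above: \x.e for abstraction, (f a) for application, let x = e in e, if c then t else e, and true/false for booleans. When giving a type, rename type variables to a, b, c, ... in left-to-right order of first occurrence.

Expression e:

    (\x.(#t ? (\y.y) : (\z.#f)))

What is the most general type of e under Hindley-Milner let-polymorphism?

Trace:
  unify Bool ~ Bool
y : b
\y._ : b -> b
\z._ : c -> Bool
  unify b -> b ~ c -> Bool
  unify b ~ c
  unify c ~ Bool
\x._ : a -> Bool -> Bool

Answer: a -> Bool -> Bool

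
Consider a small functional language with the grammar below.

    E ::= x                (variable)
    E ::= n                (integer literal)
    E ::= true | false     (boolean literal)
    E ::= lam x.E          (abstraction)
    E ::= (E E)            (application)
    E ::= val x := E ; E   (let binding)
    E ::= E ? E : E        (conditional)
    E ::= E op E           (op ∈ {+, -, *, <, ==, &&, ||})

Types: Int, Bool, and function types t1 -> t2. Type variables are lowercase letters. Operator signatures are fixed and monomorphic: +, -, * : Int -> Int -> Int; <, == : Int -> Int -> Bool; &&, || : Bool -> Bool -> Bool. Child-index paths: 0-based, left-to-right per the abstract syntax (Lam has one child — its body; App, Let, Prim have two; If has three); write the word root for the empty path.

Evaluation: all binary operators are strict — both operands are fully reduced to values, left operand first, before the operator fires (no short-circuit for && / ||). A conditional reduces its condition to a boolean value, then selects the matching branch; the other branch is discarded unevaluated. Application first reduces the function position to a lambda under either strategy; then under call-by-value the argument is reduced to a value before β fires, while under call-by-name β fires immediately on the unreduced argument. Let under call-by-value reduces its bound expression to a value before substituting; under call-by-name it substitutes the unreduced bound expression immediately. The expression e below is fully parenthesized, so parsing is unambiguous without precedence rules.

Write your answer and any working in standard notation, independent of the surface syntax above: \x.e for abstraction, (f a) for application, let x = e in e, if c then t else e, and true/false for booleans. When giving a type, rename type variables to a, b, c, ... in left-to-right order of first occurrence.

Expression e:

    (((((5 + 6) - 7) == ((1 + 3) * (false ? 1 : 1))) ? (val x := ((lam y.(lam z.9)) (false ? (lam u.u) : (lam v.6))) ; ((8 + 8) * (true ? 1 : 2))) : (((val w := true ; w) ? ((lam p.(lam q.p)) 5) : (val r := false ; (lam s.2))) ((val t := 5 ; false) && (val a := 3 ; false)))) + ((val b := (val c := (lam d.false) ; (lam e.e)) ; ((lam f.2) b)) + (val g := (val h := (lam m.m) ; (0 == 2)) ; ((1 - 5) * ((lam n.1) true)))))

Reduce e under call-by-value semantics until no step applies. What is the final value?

Derivation:
step 0: ((if (((5 + 6) - 7) == ((1 + 3) * (if false then 1 else 1))) then (let x = ((\y.(\z.9)) (if false then (\u.u) else (\v.6))) in ((8 + 8) * (if true then 1 else 2))) else ((if (let w = true in w) then ((\p.(\q.p)) 5) else (let r = false in (\s.2))) ((let t = 5 in false) && (let a = 3 in false)))) + ((let b = (let c = (\d.false) in (\e.e)) in ((\f.2) b)) + (let g = (let h = (\m.m) in (0 == 2)) in ((1 - 5) * ((\n.1) true)))))
step 1: [delta@0.0.0.0] ((if ((11 - 7) == ((1 + 3) * (if false then 1 else 1))) then (let x = ((\y.(\z.9)) (if false then (\u.u) else (\v.6))) in ((8 + 8) * (if true then 1 else 2))) else ((if (let w = true in w) then ((\p.(\q.p)) 5) else (let r = false in (\s.2))) ((let t = 5 in false) && (let a = 3 in false)))) + ((let b = (let c = (\d.false) in (\e.e)) in ((\f.2) b)) + (let g = (let h = (\m.m) in (0 == 2)) in ((1 - 5) * ((\n.1) true)))))
step 2: [delta@0.0.0] ((if (4 == ((1 + 3) * (if false then 1 else 1))) then (let x = ((\y.(\z.9)) (if false then (\u.u) else (\v.6))) in ((8 + 8) * (if true then 1 else 2))) else ((if (let w = true in w) then ((\p.(\q.p)) 5) else (let r = false in (\s.2))) ((let t = 5 in false) && (let a = 3 in false)))) + ((let b = (let c = (\d.false) in (\e.e)) in ((\f.2) b)) + (let g = (let h = (\m.m) in (0 == 2)) in ((1 - 5) * ((\n.1) true)))))
step 3: [delta@0.0.1.0] ((if (4 == (4 * (if false then 1 else 1))) then (let x = ((\y.(\z.9)) (if false then (\u.u) else (\v.6))) in ((8 + 8) * (if true then 1 else 2))) else ((if (let w = true in w) then ((\p.(\q.p)) 5) else (let r = false in (\s.2))) ((let t = 5 in false) && (let a = 3 in false)))) + ((let b = (let c = (\d.false) in (\e.e)) in ((\f.2) b)) + (let g = (let h = (\m.m) in (0 == 2)) in ((1 - 5) * ((\n.1) true)))))
step 4: [if@0.0.1.1] ((if (4 == (4 * 1)) then (let x = ((\y.(\z.9)) (if false then (\u.u) else (\v.6))) in ((8 + 8) * (if true then 1 else 2))) else ((if (let w = true in w) then ((\p.(\q.p)) 5) else (let r = false in (\s.2))) ((let t = 5 in false) && (let a = 3 in false)))) + ((let b = (let c = (\d.false) in (\e.e)) in ((\f.2) b)) + (let g = (let h = (\m.m) in (0 == 2)) in ((1 - 5) * ((\n.1) true)))))
step 5: [delta@0.0.1] ((if (4 == 4) then (let x = ((\y.(\z.9)) (if false then (\u.u) else (\v.6))) in ((8 + 8) * (if true then 1 else 2))) else ((if (let w = true in w) then ((\p.(\q.p)) 5) else (let r = false in (\s.2))) ((let t = 5 in false) && (let a = 3 in false)))) + ((let b = (let c = (\d.false) in (\e.e)) in ((\f.2) b)) + (let g = (let h = (\m.m) in (0 == 2)) in ((1 - 5) * ((\n.1) true)))))
step 6: [delta@0.0] ((if true then (let x = ((\y.(\z.9)) (if false then (\u.u) else (\v.6))) in ((8 + 8) * (if true then 1 else 2))) else ((if (let w = true in w) then ((\p.(\q.p)) 5) else (let r = false in (\s.2))) ((let t = 5 in false) && (let a = 3 in false)))) + ((let b = (let c = (\d.false) in (\e.e)) in ((\f.2) b)) + (let g = (let h = (\m.m) in (0 == 2)) in ((1 - 5) * ((\n.1) true)))))
step 7: [if@0] ((let x = ((\y.(\z.9)) (if false then (\u.u) else (\v.6))) in ((8 + 8) * (if true then 1 else 2))) + ((let b = (let c = (\d.false) in (\e.e)) in ((\f.2) b)) + (let g = (let h = (\m.m) in (0 == 2)) in ((1 - 5) * ((\n.1) true)))))
step 8: [if@0.0.1] ((let x = ((\y.(\z.9)) (\v.6)) in ((8 + 8) * (if true then 1 else 2))) + ((let b = (let c = (\d.false) in (\e.e)) in ((\f.2) b)) + (let g = (let h = (\m.m) in (0 == 2)) in ((1 - 5) * ((\n.1) true)))))
step 9: [beta@0.0] ((let x = (\z.9) in ((8 + 8) * (if true then 1 else 2))) + ((let b = (let c = (\d.false) in (\e.e)) in ((\f.2) b)) + (let g = (let h = (\m.m) in (0 == 2)) in ((1 - 5) * ((\n.1) true)))))
step 10: [let@0] (((8 + 8) * (if true then 1 else 2)) + ((let b = (let c = (\d.false) in (\e.e)) in ((\f.2) b)) + (let g = (let h = (\m.m) in (0 == 2)) in ((1 - 5) * ((\n.1) true)))))
step 11: [delta@0.0] ((16 * (if true then 1 else 2)) + ((let b = (let c = (\d.false) in (\e.e)) in ((\f.2) b)) + (let g = (let h = (\m.m) in (0 == 2)) in ((1 - 5) * ((\n.1) true)))))
step 12: [if@0.1] ((16 * 1) + ((let b = (let c = (\d.false) in (\e.e)) in ((\f.2) b)) + (let g = (let h = (\m.m) in (0 == 2)) in ((1 - 5) * ((\n.1) true)))))
step 13: [delta@0] (16 + ((let b = (let c = (\d.false) in (\e.e)) in ((\f.2) b)) + (let g = (let h = (\m.m) in (0 == 2)) in ((1 - 5) * ((\n.1) true)))))
step 14: [let@1.0.0] (16 + ((let b = (\e.e) in ((\f.2) b)) + (let g = (let h = (\m.m) in (0 == 2)) in ((1 - 5) * ((\n.1) true)))))
step 15: [let@1.0] (16 + (((\f.2) (\e.e)) + (let g = (let h = (\m.m) in (0 == 2)) in ((1 - 5) * ((\n.1) true)))))
step 16: [beta@1.0] (16 + (2 + (let g = (let h = (\m.m) in (0 == 2)) in ((1 - 5) * ((\n.1) true)))))
step 17: [let@1.1.0] (16 + (2 + (let g = (0 == 2) in ((1 - 5) * ((\n.1) true)))))
step 18: [delta@1.1.0] (16 + (2 + (let g = false in ((1 - 5) * ((\n.1) true)))))
step 19: [let@1.1] (16 + (2 + ((1 - 5) * ((\n.1) true))))
step 20: [delta@1.1.0] (16 + (2 + (-4 * ((\n.1) true))))
step 21: [beta@1.1.1] (16 + (2 + (-4 * 1)))
step 22: [delta@1.1] (16 + (2 + -4))
step 23: [delta@1] (16 + -2)
step 24: [delta@root] 14

Answer: 14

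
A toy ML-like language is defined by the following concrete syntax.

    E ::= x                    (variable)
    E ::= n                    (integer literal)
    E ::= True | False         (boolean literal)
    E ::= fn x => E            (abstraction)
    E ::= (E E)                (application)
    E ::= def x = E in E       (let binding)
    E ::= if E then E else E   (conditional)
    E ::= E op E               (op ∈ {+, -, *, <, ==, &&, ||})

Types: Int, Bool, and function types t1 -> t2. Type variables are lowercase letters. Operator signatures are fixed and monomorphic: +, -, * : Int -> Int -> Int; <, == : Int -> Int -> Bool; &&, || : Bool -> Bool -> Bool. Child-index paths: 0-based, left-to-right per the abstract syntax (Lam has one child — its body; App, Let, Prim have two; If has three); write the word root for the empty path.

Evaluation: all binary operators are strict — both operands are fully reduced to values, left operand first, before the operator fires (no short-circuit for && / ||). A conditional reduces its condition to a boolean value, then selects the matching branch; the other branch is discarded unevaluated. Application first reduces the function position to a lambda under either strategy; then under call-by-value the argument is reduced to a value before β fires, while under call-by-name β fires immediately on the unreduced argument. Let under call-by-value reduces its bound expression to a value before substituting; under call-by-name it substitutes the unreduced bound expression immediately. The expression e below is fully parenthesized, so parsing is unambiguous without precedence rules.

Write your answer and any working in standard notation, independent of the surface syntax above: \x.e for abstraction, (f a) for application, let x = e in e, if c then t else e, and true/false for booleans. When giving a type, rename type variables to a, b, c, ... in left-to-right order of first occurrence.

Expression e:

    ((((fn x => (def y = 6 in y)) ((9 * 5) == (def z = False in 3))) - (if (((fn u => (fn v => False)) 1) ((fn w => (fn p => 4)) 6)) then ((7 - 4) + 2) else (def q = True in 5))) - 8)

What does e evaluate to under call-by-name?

Working:
step 0: ((((\x.(let y = 6 in y)) ((9 * 5) == (let z = false in 3))) - (if (((\u.(\v.false)) 1) ((\w.(\p.4)) 6)) then ((7 - 4) + 2) else (let q = true in 5))) - 8)
step 1: [beta@0.0] (((let y = 6 in y) - (if (((\u.(\v.false)) 1) ((\w.(\p.4)) 6)) then ((7 - 4) + 2) else (let q = true in 5))) - 8)
step 2: [let@0.0] ((6 - (if (((\u.(\v.false)) 1) ((\w.(\p.4)) 6)) then ((7 - 4) + 2) else (let q = true in 5))) - 8)
step 3: [beta@0.1.0.0] ((6 - (if ((\v.false) ((\w.(\p.4)) 6)) then ((7 - 4) + 2) else (let q = true in 5))) - 8)
step 4: [beta@0.1.0] ((6 - (if false then ((7 - 4) + 2) else (let q = true in 5))) - 8)
step 5: [if@0.1] ((6 - (let q = true in 5)) - 8)
step 6: [let@0.1] ((6 - 5) - 8)
step 7: [delta@0] (1 - 8)
step 8: [delta@root] -7

Answer: -7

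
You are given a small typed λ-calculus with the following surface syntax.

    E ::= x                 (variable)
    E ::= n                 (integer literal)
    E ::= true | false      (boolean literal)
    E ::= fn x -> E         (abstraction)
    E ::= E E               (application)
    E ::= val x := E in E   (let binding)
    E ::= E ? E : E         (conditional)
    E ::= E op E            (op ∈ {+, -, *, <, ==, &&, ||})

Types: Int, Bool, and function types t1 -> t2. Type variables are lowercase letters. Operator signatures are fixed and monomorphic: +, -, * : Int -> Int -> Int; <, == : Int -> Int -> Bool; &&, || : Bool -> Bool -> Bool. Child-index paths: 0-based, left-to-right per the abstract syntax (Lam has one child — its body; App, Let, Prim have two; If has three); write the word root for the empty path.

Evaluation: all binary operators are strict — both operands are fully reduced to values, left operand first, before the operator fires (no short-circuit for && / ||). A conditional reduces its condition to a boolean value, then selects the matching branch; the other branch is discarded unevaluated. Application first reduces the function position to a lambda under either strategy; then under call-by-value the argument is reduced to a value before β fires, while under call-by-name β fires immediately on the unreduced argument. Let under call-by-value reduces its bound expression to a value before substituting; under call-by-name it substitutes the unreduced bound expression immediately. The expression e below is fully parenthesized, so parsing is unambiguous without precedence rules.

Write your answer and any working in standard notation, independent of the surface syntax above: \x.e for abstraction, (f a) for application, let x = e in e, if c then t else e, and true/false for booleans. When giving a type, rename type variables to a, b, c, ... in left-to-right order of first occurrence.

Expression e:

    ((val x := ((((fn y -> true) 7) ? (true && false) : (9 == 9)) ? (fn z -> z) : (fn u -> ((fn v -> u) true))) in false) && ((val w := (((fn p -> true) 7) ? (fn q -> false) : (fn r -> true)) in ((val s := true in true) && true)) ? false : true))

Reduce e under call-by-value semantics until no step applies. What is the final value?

Answer: false

Working:
step 0: ((let x = (if (if ((\y.true) 7) then (true && false) else (9 == 9)) then (\z.z) else (\u.((\v.u) true))) in false) && (if (let w = (if ((\p.true) 7) then (\q.false) else (\r.true)) in ((let s = true in true) && true)) then false else true))
step 1: [beta@0.0.0.0] ((let x = (if (if true then (true && false) else (9 == 9)) then (\z.z) else (\u.((\v.u) true))) in false) && (if (let w = (if ((\p.true) 7) then (\q.false) else (\r.true)) in ((let s = true in true) && true)) then false else true))
step 2: [if@0.0.0] ((let x = (if (true && false) then (\z.z) else (\u.((\v.u) true))) in false) && (if (let w = (if ((\p.true) 7) then (\q.false) else (\r.true)) in ((let s = true in true) && true)) then false else true))
step 3: [delta@0.0.0] ((let x = (if false then (\z.z) else (\u.((\v.u) true))) in false) && (if (let w = (if ((\p.true) 7) then (\q.false) else (\r.true)) in ((let s = true in true) && true)) then false else true))
step 4: [if@0.0] ((let x = (\u.((\v.u) true)) in false) && (if (let w = (if ((\p.true) 7) then (\q.false) else (\r.true)) in ((let s = true in true) && true)) then false else true))
step 5: [let@0] (false && (if (let w = (if ((\p.true) 7) then (\q.false) else (\r.true)) in ((let s = true in true) && true)) then false else true))
step 6: [beta@1.0.0.0] (false && (if (let w = (if true then (\q.false) else (\r.true)) in ((let s = true in true) && true)) then false else true))
step 7: [if@1.0.0] (false && (if (let w = (\q.false) in ((let s = true in true) && true)) then false else true))
step 8: [let@1.0] (false && (if ((let s = true in true) && true) then false else true))
step 9: [let@1.0.0] (false && (if (true && true) then false else true))
step 10: [delta@1.0] (false && (if true then false else true))
step 11: [if@1] (false && false)
step 12: [delta@root] false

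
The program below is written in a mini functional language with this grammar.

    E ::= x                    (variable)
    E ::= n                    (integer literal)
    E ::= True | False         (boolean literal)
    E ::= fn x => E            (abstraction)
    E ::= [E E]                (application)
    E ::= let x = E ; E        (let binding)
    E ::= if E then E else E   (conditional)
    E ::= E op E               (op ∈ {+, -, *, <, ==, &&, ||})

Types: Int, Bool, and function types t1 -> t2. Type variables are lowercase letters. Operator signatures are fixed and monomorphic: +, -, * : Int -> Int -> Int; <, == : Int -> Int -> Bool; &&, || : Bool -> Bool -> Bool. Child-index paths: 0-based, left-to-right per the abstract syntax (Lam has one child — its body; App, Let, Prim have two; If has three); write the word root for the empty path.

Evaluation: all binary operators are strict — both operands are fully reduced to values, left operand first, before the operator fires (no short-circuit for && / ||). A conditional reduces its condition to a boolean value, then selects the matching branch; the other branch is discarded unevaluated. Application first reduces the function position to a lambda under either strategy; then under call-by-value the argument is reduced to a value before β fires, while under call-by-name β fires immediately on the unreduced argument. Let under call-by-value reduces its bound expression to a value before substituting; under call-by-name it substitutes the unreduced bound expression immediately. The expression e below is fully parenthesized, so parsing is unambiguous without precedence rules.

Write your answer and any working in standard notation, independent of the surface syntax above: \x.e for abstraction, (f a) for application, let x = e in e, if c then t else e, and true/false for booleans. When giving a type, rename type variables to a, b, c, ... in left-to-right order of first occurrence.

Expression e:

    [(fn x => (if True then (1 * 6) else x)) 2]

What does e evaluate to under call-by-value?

Trace:
step 0: ((\x.(if true then (1 * 6) else x)) 2)
step 1: [beta@root] (if true then (1 * 6) else 2)
step 2: [if@root] (1 * 6)
step 3: [delta@root] 6

Answer: 6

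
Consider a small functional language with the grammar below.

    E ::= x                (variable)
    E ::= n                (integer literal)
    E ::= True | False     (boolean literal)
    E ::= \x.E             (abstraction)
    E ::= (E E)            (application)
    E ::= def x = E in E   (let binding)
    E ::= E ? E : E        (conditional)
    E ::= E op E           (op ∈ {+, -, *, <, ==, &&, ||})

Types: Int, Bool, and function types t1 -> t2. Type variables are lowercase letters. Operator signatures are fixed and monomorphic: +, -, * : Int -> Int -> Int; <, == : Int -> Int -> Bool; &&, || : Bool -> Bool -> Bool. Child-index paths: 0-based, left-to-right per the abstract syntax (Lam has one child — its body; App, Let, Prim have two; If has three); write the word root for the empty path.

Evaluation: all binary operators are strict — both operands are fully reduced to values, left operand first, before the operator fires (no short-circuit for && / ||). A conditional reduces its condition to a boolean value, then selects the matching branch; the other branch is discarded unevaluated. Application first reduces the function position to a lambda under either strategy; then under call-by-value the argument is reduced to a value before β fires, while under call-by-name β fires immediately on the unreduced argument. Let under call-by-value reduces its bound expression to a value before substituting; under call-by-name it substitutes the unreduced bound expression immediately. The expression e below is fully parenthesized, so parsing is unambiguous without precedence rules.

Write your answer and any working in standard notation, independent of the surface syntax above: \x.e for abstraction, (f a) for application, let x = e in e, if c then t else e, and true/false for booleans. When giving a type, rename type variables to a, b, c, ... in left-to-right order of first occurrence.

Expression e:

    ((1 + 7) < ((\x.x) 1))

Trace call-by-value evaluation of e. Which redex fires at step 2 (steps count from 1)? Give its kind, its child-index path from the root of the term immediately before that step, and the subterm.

Answer: beta at 1 : ((\x.x) 1)

Derivation:
step 0: ((1 + 7) < ((\x.x) 1))
step 1: [delta@0] (8 < ((\x.x) 1))
step 2: [beta@1] (8 < 1)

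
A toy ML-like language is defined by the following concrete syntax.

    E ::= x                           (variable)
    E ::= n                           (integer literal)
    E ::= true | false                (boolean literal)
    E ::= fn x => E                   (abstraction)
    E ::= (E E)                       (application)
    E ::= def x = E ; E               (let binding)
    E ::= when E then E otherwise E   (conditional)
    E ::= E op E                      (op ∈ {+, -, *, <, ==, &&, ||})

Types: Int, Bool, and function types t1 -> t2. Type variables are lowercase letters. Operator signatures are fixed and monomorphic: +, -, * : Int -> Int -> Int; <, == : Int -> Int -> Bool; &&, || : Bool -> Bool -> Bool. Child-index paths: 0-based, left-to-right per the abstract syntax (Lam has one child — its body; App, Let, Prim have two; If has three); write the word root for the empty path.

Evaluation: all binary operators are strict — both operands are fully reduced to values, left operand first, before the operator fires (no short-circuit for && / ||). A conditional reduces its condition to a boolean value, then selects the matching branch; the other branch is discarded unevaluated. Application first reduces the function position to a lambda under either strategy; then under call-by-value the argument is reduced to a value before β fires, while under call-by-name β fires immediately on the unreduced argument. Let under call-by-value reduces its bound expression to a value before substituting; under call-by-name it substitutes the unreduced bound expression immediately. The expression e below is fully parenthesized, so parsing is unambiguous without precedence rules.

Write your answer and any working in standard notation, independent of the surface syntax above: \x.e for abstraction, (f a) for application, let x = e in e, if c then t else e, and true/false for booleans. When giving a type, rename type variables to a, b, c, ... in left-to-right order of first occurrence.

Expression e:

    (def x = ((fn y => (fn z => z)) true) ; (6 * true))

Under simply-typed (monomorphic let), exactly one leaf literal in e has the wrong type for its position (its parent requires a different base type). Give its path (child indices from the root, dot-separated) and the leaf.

Answer: 1.1 : true

Working:
z : b
\z._ : b -> b
\y._ : a -> b -> b
  unify a -> b -> b ~ Bool -> c
  unify a ~ Bool
  unify b -> b ~ c
_ _ : b -> b
let x : b -> b
  unify Int ~ Int
  unify Bool ~ Int
  FAIL: mismatch Bool ~ Int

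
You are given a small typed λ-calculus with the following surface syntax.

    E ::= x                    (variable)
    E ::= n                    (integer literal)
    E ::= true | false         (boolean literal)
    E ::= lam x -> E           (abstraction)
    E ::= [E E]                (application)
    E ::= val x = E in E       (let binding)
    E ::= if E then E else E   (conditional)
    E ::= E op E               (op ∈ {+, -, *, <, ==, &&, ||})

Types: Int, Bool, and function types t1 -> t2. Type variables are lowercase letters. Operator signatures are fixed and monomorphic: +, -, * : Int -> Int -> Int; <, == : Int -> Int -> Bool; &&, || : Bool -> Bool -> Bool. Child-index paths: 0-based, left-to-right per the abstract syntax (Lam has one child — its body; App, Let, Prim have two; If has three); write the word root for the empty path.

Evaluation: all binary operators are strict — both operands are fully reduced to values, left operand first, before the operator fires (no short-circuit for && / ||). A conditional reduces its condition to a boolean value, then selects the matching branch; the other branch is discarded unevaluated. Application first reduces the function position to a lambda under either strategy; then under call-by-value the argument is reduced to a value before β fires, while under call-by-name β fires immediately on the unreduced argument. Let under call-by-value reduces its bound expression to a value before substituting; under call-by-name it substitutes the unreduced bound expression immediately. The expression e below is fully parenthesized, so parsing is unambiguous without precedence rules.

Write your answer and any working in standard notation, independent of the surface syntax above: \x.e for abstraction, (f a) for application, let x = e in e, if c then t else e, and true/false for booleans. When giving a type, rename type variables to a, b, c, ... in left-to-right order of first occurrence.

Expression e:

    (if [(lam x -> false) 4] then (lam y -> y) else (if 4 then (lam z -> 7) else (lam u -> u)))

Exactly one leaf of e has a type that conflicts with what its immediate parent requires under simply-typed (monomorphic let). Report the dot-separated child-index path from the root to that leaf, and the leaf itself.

Derivation:
\x._ : a -> Bool
  unify a -> Bool ~ Int -> b
  unify a ~ Int
  unify Bool ~ b
_ _ : Bool
  unify Bool ~ Bool
y : c
\y._ : c -> c
  unify Int ~ Bool
  FAIL: mismatch Int ~ Bool

Answer: 2.0 : 4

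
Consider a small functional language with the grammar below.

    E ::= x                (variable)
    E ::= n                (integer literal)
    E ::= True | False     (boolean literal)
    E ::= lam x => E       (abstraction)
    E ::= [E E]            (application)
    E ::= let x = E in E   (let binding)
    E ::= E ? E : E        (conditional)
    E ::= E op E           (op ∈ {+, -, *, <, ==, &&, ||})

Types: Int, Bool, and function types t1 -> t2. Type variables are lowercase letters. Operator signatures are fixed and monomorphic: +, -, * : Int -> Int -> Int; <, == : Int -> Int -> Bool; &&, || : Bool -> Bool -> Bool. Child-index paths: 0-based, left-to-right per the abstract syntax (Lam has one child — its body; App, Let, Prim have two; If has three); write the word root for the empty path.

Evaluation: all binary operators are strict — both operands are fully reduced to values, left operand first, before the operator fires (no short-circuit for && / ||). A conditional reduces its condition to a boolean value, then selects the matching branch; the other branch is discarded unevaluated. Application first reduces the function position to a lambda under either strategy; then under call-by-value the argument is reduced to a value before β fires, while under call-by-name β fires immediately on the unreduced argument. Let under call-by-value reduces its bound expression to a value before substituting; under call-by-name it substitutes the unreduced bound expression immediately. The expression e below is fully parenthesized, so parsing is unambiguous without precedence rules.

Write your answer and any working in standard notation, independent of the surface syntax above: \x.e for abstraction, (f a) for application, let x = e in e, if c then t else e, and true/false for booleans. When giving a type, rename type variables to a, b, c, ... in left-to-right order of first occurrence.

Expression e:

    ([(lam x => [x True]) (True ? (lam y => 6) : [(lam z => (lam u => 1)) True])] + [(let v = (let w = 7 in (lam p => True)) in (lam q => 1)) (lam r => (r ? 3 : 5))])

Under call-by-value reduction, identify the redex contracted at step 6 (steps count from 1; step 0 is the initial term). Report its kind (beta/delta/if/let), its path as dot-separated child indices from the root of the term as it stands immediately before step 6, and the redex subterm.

Working:
step 0: (((\x.(x true)) (if true then (\y.6) else ((\z.(\u.1)) true))) + ((let v = (let w = 7 in (\p.true)) in (\q.1)) (\r.(if r then 3 else 5))))
step 1: [if@0.1] (((\x.(x true)) (\y.6)) + ((let v = (let w = 7 in (\p.true)) in (\q.1)) (\r.(if r then 3 else 5))))
step 2: [beta@0] (((\y.6) true) + ((let v = (let w = 7 in (\p.true)) in (\q.1)) (\r.(if r then 3 else 5))))
step 3: [beta@0] (6 + ((let v = (let w = 7 in (\p.true)) in (\q.1)) (\r.(if r then 3 else 5))))
step 4: [let@1.0.0] (6 + ((let v = (\p.true) in (\q.1)) (\r.(if r then 3 else 5))))
step 5: [let@1.0] (6 + ((\q.1) (\r.(if r then 3 else 5))))
step 6: [beta@1] (6 + 1)

Answer: beta at 1 : ((\q.1) (\r.(if r then 3 else 5)))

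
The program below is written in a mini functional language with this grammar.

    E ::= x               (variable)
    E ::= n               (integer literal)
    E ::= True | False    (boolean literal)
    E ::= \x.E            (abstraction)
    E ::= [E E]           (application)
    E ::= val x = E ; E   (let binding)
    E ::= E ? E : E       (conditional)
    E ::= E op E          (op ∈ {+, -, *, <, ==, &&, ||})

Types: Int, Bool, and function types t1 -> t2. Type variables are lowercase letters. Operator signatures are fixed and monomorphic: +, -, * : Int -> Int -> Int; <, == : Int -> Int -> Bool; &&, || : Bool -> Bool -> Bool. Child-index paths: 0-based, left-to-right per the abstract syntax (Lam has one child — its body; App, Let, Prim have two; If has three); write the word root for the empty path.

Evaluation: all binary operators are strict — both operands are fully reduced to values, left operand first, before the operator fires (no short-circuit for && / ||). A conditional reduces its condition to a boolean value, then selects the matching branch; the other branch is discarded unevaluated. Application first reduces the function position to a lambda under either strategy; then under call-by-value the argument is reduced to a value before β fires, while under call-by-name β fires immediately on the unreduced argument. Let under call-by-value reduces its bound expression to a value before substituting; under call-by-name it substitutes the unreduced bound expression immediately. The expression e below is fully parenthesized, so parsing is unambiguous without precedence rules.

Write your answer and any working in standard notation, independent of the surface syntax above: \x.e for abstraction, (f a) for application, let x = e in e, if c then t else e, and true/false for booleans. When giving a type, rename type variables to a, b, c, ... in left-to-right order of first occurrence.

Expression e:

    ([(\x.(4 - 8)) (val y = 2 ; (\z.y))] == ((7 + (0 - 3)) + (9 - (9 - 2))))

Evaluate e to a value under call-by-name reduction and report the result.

Derivation:
step 0: (((\x.(4 - 8)) (let y = 2 in (\z.y))) == ((7 + (0 - 3)) + (9 - (9 - 2))))
step 1: [beta@0] ((4 - 8) == ((7 + (0 - 3)) + (9 - (9 - 2))))
step 2: [delta@0] (-4 == ((7 + (0 - 3)) + (9 - (9 - 2))))
step 3: [delta@1.0.1] (-4 == ((7 + -3) + (9 - (9 - 2))))
step 4: [delta@1.0] (-4 == (4 + (9 - (9 - 2))))
step 5: [delta@1.1.1] (-4 == (4 + (9 - 7)))
step 6: [delta@1.1] (-4 == (4 + 2))
step 7: [delta@1] (-4 == 6)
step 8: [delta@root] false

Answer: false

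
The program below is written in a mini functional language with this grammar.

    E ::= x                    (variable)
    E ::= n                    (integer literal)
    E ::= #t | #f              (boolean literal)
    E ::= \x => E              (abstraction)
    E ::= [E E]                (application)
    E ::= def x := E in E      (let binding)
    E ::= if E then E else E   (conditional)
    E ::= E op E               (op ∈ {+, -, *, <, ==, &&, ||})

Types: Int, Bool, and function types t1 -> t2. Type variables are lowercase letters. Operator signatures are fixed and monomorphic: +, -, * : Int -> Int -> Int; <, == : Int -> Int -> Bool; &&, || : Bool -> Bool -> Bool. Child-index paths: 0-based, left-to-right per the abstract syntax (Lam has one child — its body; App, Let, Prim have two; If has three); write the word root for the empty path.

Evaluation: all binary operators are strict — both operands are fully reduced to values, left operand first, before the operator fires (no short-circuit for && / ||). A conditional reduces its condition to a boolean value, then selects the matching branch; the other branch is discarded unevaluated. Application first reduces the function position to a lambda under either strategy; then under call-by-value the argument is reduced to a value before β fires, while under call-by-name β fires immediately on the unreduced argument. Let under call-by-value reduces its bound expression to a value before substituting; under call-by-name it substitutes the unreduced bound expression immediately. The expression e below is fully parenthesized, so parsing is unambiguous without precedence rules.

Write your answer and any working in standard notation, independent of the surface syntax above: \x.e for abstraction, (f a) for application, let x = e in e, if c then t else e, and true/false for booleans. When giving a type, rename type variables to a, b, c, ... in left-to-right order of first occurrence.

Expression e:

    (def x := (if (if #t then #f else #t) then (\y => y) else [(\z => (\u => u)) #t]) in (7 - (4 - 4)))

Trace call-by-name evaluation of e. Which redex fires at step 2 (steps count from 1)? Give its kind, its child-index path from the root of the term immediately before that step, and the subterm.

Trace:
step 0: (let x = (if (if true then false else true) then (\y.y) else ((\z.(\u.u)) true)) in (7 - (4 - 4)))
step 1: [let@root] (7 - (4 - 4))
step 2: [delta@1] (7 - 0)

Answer: delta at 1 : (4 - 4)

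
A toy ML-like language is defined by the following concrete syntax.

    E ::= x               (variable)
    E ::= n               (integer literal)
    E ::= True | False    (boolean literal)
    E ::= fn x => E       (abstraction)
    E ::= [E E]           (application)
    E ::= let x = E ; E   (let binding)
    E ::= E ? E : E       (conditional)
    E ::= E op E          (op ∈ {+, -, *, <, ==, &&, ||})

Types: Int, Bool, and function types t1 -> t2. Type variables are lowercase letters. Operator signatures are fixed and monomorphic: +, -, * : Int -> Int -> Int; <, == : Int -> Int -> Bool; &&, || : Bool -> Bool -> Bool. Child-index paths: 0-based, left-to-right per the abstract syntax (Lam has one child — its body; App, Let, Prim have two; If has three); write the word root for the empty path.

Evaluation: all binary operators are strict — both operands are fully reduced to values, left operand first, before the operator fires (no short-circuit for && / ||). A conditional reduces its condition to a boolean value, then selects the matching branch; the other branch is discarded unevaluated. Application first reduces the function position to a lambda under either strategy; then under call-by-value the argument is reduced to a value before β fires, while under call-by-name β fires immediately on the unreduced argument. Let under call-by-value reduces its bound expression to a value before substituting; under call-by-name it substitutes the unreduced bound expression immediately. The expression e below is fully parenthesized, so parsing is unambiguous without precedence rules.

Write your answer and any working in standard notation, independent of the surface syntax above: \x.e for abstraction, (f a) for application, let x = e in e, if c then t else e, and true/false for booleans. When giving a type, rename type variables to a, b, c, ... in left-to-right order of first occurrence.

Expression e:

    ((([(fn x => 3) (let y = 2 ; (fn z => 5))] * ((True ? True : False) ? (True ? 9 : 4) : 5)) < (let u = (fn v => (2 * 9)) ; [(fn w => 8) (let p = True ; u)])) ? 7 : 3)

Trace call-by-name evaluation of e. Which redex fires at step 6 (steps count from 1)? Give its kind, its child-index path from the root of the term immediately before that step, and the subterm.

Trace:
step 0: (if ((((\x.3) (let y = 2 in (\z.5))) * (if (if true then true else false) then (if true then 9 else 4) else 5)) < (let u = (\v.(2 * 9)) in ((\w.8) (let p = true in u)))) then 7 else 3)
step 1: [beta@0.0.0] (if ((3 * (if (if true then true else false) then (if true then 9 else 4) else 5)) < (let u = (\v.(2 * 9)) in ((\w.8) (let p = true in u)))) then 7 else 3)
step 2: [if@0.0.1.0] (if ((3 * (if true then (if true then 9 else 4) else 5)) < (let u = (\v.(2 * 9)) in ((\w.8) (let p = true in u)))) then 7 else 3)
step 3: [if@0.0.1] (if ((3 * (if true then 9 else 4)) < (let u = (\v.(2 * 9)) in ((\w.8) (let p = true in u)))) then 7 else 3)
step 4: [if@0.0.1] (if ((3 * 9) < (let u = (\v.(2 * 9)) in ((\w.8) (let p = true in u)))) then 7 else 3)
step 5: [delta@0.0] (if (27 < (let u = (\v.(2 * 9)) in ((\w.8) (let p = true in u)))) then 7 else 3)
step 6: [let@0.1] (if (27 < ((\w.8) (let p = true in (\v.(2 * 9))))) then 7 else 3)

Answer: let at 0.1 : (let u = (\v.(2 * 9)) in ((\w.8) (let p = true in u)))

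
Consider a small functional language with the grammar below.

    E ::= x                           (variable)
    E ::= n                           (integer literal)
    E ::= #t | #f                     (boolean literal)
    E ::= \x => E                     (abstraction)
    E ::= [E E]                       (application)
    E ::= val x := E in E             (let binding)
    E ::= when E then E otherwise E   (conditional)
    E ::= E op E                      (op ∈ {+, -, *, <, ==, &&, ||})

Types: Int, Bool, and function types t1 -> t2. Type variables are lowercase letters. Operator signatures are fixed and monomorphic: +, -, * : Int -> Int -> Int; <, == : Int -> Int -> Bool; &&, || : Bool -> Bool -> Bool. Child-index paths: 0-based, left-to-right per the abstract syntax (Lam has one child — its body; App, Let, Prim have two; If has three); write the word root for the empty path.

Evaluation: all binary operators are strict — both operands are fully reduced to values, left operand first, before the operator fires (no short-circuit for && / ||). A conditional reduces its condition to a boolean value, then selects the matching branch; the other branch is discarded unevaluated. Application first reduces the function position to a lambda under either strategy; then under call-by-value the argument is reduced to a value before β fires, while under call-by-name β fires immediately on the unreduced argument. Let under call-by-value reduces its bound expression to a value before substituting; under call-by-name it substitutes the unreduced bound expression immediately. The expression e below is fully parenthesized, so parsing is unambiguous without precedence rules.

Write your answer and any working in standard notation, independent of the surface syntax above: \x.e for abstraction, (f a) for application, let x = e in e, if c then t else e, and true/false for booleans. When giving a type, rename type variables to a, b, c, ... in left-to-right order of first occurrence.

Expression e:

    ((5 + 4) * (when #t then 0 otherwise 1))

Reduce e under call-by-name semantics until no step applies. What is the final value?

Answer: 0

Working:
step 0: ((5 + 4) * (if true then 0 else 1))
step 1: [delta@0] (9 * (if true then 0 else 1))
step 2: [if@1] (9 * 0)
step 3: [delta@root] 0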